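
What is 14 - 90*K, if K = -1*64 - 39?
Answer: 9284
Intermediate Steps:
K = -103 (K = -64 - 39 = -103)
14 - 90*K = 14 - 90*(-103) = 14 + 9270 = 9284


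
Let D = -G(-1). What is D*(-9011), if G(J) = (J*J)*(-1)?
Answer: -9011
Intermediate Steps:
G(J) = -J**2 (G(J) = J**2*(-1) = -J**2)
D = 1 (D = -(-1)*(-1)**2 = -(-1) = -1*(-1) = 1)
D*(-9011) = 1*(-9011) = -9011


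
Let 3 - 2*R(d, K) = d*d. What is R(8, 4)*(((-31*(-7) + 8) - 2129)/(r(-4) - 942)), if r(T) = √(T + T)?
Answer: -13675956/221843 - 29036*I*√2/221843 ≈ -61.647 - 0.1851*I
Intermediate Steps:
R(d, K) = 3/2 - d²/2 (R(d, K) = 3/2 - d*d/2 = 3/2 - d²/2)
r(T) = √2*√T (r(T) = √(2*T) = √2*√T)
R(8, 4)*(((-31*(-7) + 8) - 2129)/(r(-4) - 942)) = (3/2 - ½*8²)*(((-31*(-7) + 8) - 2129)/(√2*√(-4) - 942)) = (3/2 - ½*64)*(((217 + 8) - 2129)/(√2*(2*I) - 942)) = (3/2 - 32)*((225 - 2129)/(2*I*√2 - 942)) = -(-58072)/(-942 + 2*I*√2) = 58072/(-942 + 2*I*√2)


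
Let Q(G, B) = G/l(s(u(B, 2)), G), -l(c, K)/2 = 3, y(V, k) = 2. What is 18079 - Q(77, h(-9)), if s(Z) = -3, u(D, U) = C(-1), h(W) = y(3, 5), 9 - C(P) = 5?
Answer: 108551/6 ≈ 18092.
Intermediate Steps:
C(P) = 4 (C(P) = 9 - 1*5 = 9 - 5 = 4)
h(W) = 2
u(D, U) = 4
l(c, K) = -6 (l(c, K) = -2*3 = -6)
Q(G, B) = -G/6 (Q(G, B) = G/(-6) = G*(-⅙) = -G/6)
18079 - Q(77, h(-9)) = 18079 - (-1)*77/6 = 18079 - 1*(-77/6) = 18079 + 77/6 = 108551/6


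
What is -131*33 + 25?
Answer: -4298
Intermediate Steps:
-131*33 + 25 = -4323 + 25 = -4298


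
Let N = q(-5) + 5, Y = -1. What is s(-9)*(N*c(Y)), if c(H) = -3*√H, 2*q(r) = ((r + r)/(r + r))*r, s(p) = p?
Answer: 135*I/2 ≈ 67.5*I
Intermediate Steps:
q(r) = r/2 (q(r) = (((r + r)/(r + r))*r)/2 = (((2*r)/((2*r)))*r)/2 = (((2*r)*(1/(2*r)))*r)/2 = (1*r)/2 = r/2)
N = 5/2 (N = (½)*(-5) + 5 = -5/2 + 5 = 5/2 ≈ 2.5000)
s(-9)*(N*c(Y)) = -45*(-3*I)/2 = -(-135)*I/2 = 135*I/2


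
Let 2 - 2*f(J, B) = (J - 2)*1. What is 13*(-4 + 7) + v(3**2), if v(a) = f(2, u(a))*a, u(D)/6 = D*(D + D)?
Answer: 48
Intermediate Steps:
u(D) = 12*D**2 (u(D) = 6*(D*(D + D)) = 6*(D*(2*D)) = 6*(2*D**2) = 12*D**2)
f(J, B) = 2 - J/2 (f(J, B) = 1 - (J - 2)/2 = 1 - (-2 + J)/2 = 1 + (1 - J/2) = 2 - J/2)
v(a) = a (v(a) = (2 - 1/2*2)*a = (2 - 1)*a = 1*a = a)
13*(-4 + 7) + v(3**2) = 13*(-4 + 7) + 3**2 = 13*3 + 9 = 39 + 9 = 48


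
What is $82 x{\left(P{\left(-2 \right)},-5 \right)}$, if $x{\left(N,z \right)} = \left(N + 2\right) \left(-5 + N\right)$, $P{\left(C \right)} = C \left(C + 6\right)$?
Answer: $6396$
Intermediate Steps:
$P{\left(C \right)} = C \left(6 + C\right)$
$x{\left(N,z \right)} = \left(-5 + N\right) \left(2 + N\right)$ ($x{\left(N,z \right)} = \left(2 + N\right) \left(-5 + N\right) = \left(-5 + N\right) \left(2 + N\right)$)
$82 x{\left(P{\left(-2 \right)},-5 \right)} = 82 \left(-10 + \left(- 2 \left(6 - 2\right)\right)^{2} - 3 \left(- 2 \left(6 - 2\right)\right)\right) = 82 \left(-10 + \left(\left(-2\right) 4\right)^{2} - 3 \left(\left(-2\right) 4\right)\right) = 82 \left(-10 + \left(-8\right)^{2} - -24\right) = 82 \left(-10 + 64 + 24\right) = 82 \cdot 78 = 6396$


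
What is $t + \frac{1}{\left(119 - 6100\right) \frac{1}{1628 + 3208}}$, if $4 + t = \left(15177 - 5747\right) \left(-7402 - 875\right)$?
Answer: $- \frac{466829698670}{5981} \approx -7.8052 \cdot 10^{7}$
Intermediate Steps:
$t = -78052114$ ($t = -4 + \left(15177 - 5747\right) \left(-7402 - 875\right) = -4 + 9430 \left(-8277\right) = -4 - 78052110 = -78052114$)
$t + \frac{1}{\left(119 - 6100\right) \frac{1}{1628 + 3208}} = -78052114 + \frac{1}{\left(119 - 6100\right) \frac{1}{1628 + 3208}} = -78052114 + \frac{1}{\left(-5981\right) \frac{1}{4836}} = -78052114 + \frac{1}{- \frac{5981}{4836}} = -78052114 - \frac{4836}{5981} = - \frac{466829698670}{5981}$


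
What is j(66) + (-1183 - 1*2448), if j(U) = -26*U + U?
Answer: -5281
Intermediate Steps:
j(U) = -25*U
j(66) + (-1183 - 1*2448) = -25*66 + (-1183 - 1*2448) = -1650 + (-1183 - 2448) = -1650 - 3631 = -5281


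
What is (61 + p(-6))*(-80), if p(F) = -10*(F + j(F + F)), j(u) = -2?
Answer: -11280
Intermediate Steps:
p(F) = 20 - 10*F (p(F) = -10*(F - 2) = -10*(-2 + F) = 20 - 10*F)
(61 + p(-6))*(-80) = (61 + (20 - 10*(-6)))*(-80) = (61 + (20 + 60))*(-80) = (61 + 80)*(-80) = 141*(-80) = -11280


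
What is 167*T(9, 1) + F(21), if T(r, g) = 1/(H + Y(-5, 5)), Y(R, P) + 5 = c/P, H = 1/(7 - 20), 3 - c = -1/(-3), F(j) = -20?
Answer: -50285/886 ≈ -56.755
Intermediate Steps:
c = 8/3 (c = 3 - (-1)/(-3) = 3 - (-1)*(-1)/3 = 3 - 1*⅓ = 3 - ⅓ = 8/3 ≈ 2.6667)
H = -1/13 (H = 1/(-13) = -1/13 ≈ -0.076923)
Y(R, P) = -5 + 8/(3*P)
T(r, g) = -195/886 (T(r, g) = 1/(-1/13 + (-5 + (8/3)/5)) = 1/(-1/13 + (-5 + (8/3)*(⅕))) = 1/(-1/13 + (-5 + 8/15)) = 1/(-1/13 - 67/15) = 1/(-886/195) = -195/886)
167*T(9, 1) + F(21) = 167*(-195/886) - 20 = -32565/886 - 20 = -50285/886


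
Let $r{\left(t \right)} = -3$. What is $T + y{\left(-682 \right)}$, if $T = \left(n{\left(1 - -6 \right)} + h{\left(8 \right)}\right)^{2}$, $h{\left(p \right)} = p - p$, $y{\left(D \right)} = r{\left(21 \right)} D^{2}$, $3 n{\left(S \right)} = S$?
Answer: $- \frac{12558299}{9} \approx -1.3954 \cdot 10^{6}$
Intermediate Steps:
$n{\left(S \right)} = \frac{S}{3}$
$y{\left(D \right)} = - 3 D^{2}$
$h{\left(p \right)} = 0$
$T = \frac{49}{9}$ ($T = \left(\frac{1 - -6}{3} + 0\right)^{2} = \left(\frac{1 + 6}{3} + 0\right)^{2} = \left(\frac{1}{3} \cdot 7 + 0\right)^{2} = \left(\frac{7}{3} + 0\right)^{2} = \left(\frac{7}{3}\right)^{2} = \frac{49}{9} \approx 5.4444$)
$T + y{\left(-682 \right)} = \frac{49}{9} - 3 \left(-682\right)^{2} = \frac{49}{9} - 1395372 = - \frac{12558299}{9}$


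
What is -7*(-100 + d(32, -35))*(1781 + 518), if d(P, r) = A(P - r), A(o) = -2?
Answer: 1641486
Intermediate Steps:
d(P, r) = -2
-7*(-100 + d(32, -35))*(1781 + 518) = -7*(-100 - 2)*(1781 + 518) = -(-714)*2299 = -7*(-234498) = 1641486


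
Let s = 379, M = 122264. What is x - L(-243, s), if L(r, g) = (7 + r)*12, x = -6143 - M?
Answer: -125575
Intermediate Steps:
x = -128407 (x = -6143 - 1*122264 = -6143 - 122264 = -128407)
L(r, g) = 84 + 12*r
x - L(-243, s) = -128407 - (84 + 12*(-243)) = -128407 - (84 - 2916) = -128407 - 1*(-2832) = -128407 + 2832 = -125575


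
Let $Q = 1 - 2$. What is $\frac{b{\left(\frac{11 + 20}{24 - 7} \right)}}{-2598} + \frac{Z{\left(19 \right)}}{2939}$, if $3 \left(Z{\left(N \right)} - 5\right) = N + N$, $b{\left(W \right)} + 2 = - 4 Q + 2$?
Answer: $\frac{17071}{3817761} \approx 0.0044715$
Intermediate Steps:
$Q = -1$
$b{\left(W \right)} = 4$ ($b{\left(W \right)} = -2 + \left(\left(-4\right) \left(-1\right) + 2\right) = -2 + \left(4 + 2\right) = -2 + 6 = 4$)
$Z{\left(N \right)} = 5 + \frac{2 N}{3}$ ($Z{\left(N \right)} = 5 + \frac{N + N}{3} = 5 + \frac{2 N}{3}$)
$\frac{b{\left(\frac{11 + 20}{24 - 7} \right)}}{-2598} + \frac{Z{\left(19 \right)}}{2939} = \frac{4}{-2598} + \frac{5 + \frac{2}{3} \cdot 19}{2939} = 4 \left(- \frac{1}{2598}\right) + \left(5 + \frac{38}{3}\right) \frac{1}{2939} = - \frac{2}{1299} + \frac{53}{3} \cdot \frac{1}{2939} = - \frac{2}{1299} + \frac{53}{8817} = \frac{17071}{3817761}$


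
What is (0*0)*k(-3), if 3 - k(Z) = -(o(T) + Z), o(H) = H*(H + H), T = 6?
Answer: 0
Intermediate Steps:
o(H) = 2*H² (o(H) = H*(2*H) = 2*H²)
k(Z) = 75 + Z (k(Z) = 3 - (-1)*(2*6² + Z) = 3 - (-1)*(2*36 + Z) = 3 - (-1)*(72 + Z) = 3 - (-72 - Z) = 3 + (72 + Z) = 75 + Z)
(0*0)*k(-3) = (0*0)*(75 - 3) = 0*72 = 0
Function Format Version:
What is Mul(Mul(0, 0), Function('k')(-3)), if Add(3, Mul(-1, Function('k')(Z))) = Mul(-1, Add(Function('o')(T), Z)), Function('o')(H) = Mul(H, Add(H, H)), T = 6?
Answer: 0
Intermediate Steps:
Function('o')(H) = Mul(2, Pow(H, 2)) (Function('o')(H) = Mul(H, Mul(2, H)) = Mul(2, Pow(H, 2)))
Function('k')(Z) = Add(75, Z) (Function('k')(Z) = Add(3, Mul(-1, Mul(-1, Add(Mul(2, Pow(6, 2)), Z)))) = Add(3, Mul(-1, Mul(-1, Add(Mul(2, 36), Z)))) = Add(3, Mul(-1, Mul(-1, Add(72, Z)))) = Add(3, Mul(-1, Add(-72, Mul(-1, Z)))) = Add(3, Add(72, Z)) = Add(75, Z))
Mul(Mul(0, 0), Function('k')(-3)) = Mul(Mul(0, 0), Add(75, -3)) = Mul(0, 72) = 0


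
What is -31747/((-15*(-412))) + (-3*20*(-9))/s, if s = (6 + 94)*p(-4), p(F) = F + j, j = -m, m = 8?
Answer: -8632/1545 ≈ -5.5871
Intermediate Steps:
j = -8 (j = -1*8 = -8)
p(F) = -8 + F (p(F) = F - 8 = -8 + F)
s = -1200 (s = (6 + 94)*(-8 - 4) = 100*(-12) = -1200)
-31747/((-15*(-412))) + (-3*20*(-9))/s = -31747/((-15*(-412))) + (-3*20*(-9))/(-1200) = -31747/6180 - 60*(-9)*(-1/1200) = -31747*1/6180 + 540*(-1/1200) = -31747/6180 - 9/20 = -8632/1545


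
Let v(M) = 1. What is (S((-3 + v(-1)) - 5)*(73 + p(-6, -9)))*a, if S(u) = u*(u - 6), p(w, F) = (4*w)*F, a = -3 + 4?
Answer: 26299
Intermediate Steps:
a = 1
p(w, F) = 4*F*w
S(u) = u*(-6 + u)
(S((-3 + v(-1)) - 5)*(73 + p(-6, -9)))*a = ((((-3 + 1) - 5)*(-6 + ((-3 + 1) - 5)))*(73 + 4*(-9)*(-6)))*1 = (((-2 - 5)*(-6 + (-2 - 5)))*(73 + 216))*1 = (-7*(-6 - 7)*289)*1 = (-7*(-13)*289)*1 = (91*289)*1 = 26299*1 = 26299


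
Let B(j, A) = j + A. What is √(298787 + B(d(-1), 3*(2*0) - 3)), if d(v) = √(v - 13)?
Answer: √(298784 + I*√14) ≈ 546.61 + 0.003*I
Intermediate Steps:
d(v) = √(-13 + v)
B(j, A) = A + j
√(298787 + B(d(-1), 3*(2*0) - 3)) = √(298787 + ((3*(2*0) - 3) + √(-13 - 1))) = √(298787 + ((3*0 - 3) + √(-14))) = √(298787 + ((0 - 3) + I*√14)) = √(298787 + (-3 + I*√14)) = √(298784 + I*√14)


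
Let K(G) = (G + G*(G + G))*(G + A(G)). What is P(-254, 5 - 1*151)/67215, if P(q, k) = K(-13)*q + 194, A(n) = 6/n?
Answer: 1111444/67215 ≈ 16.536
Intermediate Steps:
K(G) = (G + 2*G²)*(G + 6/G) (K(G) = (G + G*(G + G))*(G + 6/G) = (G + G*(2*G))*(G + 6/G) = (G + 2*G²)*(G + 6/G))
P(q, k) = 194 - 4375*q (P(q, k) = (6 - 13*(12 - 13 + 2*(-13)²))*q + 194 = (6 - 13*(12 - 13 + 2*169))*q + 194 = (6 - 13*(12 - 13 + 338))*q + 194 = (6 - 13*337)*q + 194 = (6 - 4381)*q + 194 = -4375*q + 194 = 194 - 4375*q)
P(-254, 5 - 1*151)/67215 = (194 - 4375*(-254))/67215 = (194 + 1111250)*(1/67215) = 1111444*(1/67215) = 1111444/67215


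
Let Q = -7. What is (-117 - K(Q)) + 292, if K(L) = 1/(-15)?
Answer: 2626/15 ≈ 175.07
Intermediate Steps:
K(L) = -1/15
(-117 - K(Q)) + 292 = (-117 - 1*(-1/15)) + 292 = (-117 + 1/15) + 292 = -1754/15 + 292 = 2626/15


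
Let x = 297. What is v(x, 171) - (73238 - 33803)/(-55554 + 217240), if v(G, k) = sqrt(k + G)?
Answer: -39435/161686 + 6*sqrt(13) ≈ 21.389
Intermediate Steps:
v(G, k) = sqrt(G + k)
v(x, 171) - (73238 - 33803)/(-55554 + 217240) = sqrt(297 + 171) - (73238 - 33803)/(-55554 + 217240) = sqrt(468) - 39435/161686 = 6*sqrt(13) - 39435/161686 = -39435/161686 + 6*sqrt(13)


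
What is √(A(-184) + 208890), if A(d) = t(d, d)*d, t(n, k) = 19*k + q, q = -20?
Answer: 7*√17466 ≈ 925.11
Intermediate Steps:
t(n, k) = -20 + 19*k (t(n, k) = 19*k - 20 = -20 + 19*k)
A(d) = d*(-20 + 19*d) (A(d) = (-20 + 19*d)*d = d*(-20 + 19*d))
√(A(-184) + 208890) = √(-184*(-20 + 19*(-184)) + 208890) = √(-184*(-20 - 3496) + 208890) = √(-184*(-3516) + 208890) = √(646944 + 208890) = √855834 = 7*√17466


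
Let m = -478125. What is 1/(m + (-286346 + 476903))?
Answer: -1/287568 ≈ -3.4774e-6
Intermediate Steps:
1/(m + (-286346 + 476903)) = 1/(-478125 + (-286346 + 476903)) = 1/(-478125 + 190557) = 1/(-287568) = -1/287568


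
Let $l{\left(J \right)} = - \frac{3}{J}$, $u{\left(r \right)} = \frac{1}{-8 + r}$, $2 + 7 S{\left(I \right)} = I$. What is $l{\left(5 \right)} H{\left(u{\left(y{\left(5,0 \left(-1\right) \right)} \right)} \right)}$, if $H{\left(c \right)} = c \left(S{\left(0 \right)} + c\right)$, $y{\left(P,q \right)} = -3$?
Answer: $- \frac{87}{4235} \approx -0.020543$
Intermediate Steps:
$S{\left(I \right)} = - \frac{2}{7} + \frac{I}{7}$
$H{\left(c \right)} = c \left(- \frac{2}{7} + c\right)$ ($H{\left(c \right)} = c \left(\left(- \frac{2}{7} + \frac{1}{7} \cdot 0\right) + c\right) = c \left(\left(- \frac{2}{7} + 0\right) + c\right) = c \left(- \frac{2}{7} + c\right)$)
$l{\left(5 \right)} H{\left(u{\left(y{\left(5,0 \left(-1\right) \right)} \right)} \right)} = - \frac{3}{5} \frac{-2 + \frac{7}{-8 - 3}}{7 \left(-8 - 3\right)} = \left(-3\right) \frac{1}{5} \frac{-2 + \frac{7}{-11}}{7 \left(-11\right)} = - \frac{3 \cdot \frac{1}{7} \left(- \frac{1}{11}\right) \left(-2 + 7 \left(- \frac{1}{11}\right)\right)}{5} = - \frac{3 \cdot \frac{1}{7} \left(- \frac{1}{11}\right) \left(-2 - \frac{7}{11}\right)}{5} = - \frac{3 \cdot \frac{1}{7} \left(- \frac{1}{11}\right) \left(- \frac{29}{11}\right)}{5} = \left(- \frac{3}{5}\right) \frac{29}{847} = - \frac{87}{4235}$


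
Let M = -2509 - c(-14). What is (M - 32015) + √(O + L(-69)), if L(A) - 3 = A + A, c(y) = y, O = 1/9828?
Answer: -34510 + I*√362210667/1638 ≈ -34510.0 + 11.619*I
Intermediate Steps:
O = 1/9828 ≈ 0.00010175
L(A) = 3 + 2*A (L(A) = 3 + (A + A) = 3 + 2*A)
M = -2495 (M = -2509 - 1*(-14) = -2509 + 14 = -2495)
(M - 32015) + √(O + L(-69)) = (-2495 - 32015) + √(1/9828 + (3 + 2*(-69))) = -34510 + √(1/9828 + (3 - 138)) = -34510 + √(1/9828 - 135) = -34510 + √(-1326779/9828) = -34510 + I*√362210667/1638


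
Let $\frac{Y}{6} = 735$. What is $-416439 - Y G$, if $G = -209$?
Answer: $505251$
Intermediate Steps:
$Y = 4410$ ($Y = 6 \cdot 735 = 4410$)
$-416439 - Y G = -416439 - 4410 \left(-209\right) = -416439 - -921690 = -416439 + 921690 = 505251$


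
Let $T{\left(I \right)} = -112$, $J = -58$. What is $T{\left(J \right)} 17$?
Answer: $-1904$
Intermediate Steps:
$T{\left(J \right)} 17 = \left(-112\right) 17 = -1904$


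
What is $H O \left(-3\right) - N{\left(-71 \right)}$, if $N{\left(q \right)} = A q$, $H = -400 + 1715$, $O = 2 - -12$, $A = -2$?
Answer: $-55372$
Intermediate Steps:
$O = 14$ ($O = 2 + 12 = 14$)
$H = 1315$
$N{\left(q \right)} = - 2 q$
$H O \left(-3\right) - N{\left(-71 \right)} = 1315 \cdot 14 \left(-3\right) - \left(-2\right) \left(-71\right) = 1315 \left(-42\right) - 142 = -55230 - 142 = -55372$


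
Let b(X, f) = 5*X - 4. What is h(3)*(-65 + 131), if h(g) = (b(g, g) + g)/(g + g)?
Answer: 154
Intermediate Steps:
b(X, f) = -4 + 5*X
h(g) = (-4 + 6*g)/(2*g) (h(g) = ((-4 + 5*g) + g)/(g + g) = (-4 + 6*g)/((2*g)) = (-4 + 6*g)*(1/(2*g)) = (-4 + 6*g)/(2*g))
h(3)*(-65 + 131) = (3 - 2/3)*(-65 + 131) = (3 - 2*1/3)*66 = (3 - 2/3)*66 = (7/3)*66 = 154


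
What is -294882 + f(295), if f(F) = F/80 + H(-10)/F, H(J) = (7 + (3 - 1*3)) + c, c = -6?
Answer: -1391825619/4720 ≈ -2.9488e+5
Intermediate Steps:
H(J) = 1 (H(J) = (7 + (3 - 1*3)) - 6 = (7 + (3 - 3)) - 6 = (7 + 0) - 6 = 7 - 6 = 1)
f(F) = 1/F + F/80 (f(F) = F/80 + 1/F = 1/F + F/80)
-294882 + f(295) = -294882 + (1/295 + (1/80)*295) = -294882 + (1/295 + 59/16) = -294882 + 17421/4720 = -1391825619/4720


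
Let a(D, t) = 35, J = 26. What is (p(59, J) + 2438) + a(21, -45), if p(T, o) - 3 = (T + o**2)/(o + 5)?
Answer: 77491/31 ≈ 2499.7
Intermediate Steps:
p(T, o) = 3 + (T + o**2)/(5 + o) (p(T, o) = 3 + (T + o**2)/(o + 5) = 3 + (T + o**2)/(5 + o))
(p(59, J) + 2438) + a(21, -45) = ((15 + 59 + 26**2 + 3*26)/(5 + 26) + 2438) + 35 = ((15 + 59 + 676 + 78)/31 + 2438) + 35 = ((1/31)*828 + 2438) + 35 = (828/31 + 2438) + 35 = 76406/31 + 35 = 77491/31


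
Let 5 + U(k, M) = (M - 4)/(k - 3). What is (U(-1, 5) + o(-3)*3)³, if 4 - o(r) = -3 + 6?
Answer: -729/64 ≈ -11.391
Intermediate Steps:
U(k, M) = -5 + (-4 + M)/(-3 + k) (U(k, M) = -5 + (M - 4)/(k - 3) = -5 + (-4 + M)/(-3 + k))
o(r) = 1 (o(r) = 4 - (-3 + 6) = 4 - 1*3 = 4 - 3 = 1)
(U(-1, 5) + o(-3)*3)³ = ((11 + 5 - 5*(-1))/(-3 - 1) + 1*3)³ = ((11 + 5 + 5)/(-4) + 3)³ = (-¼*21 + 3)³ = (-21/4 + 3)³ = (-9/4)³ = -729/64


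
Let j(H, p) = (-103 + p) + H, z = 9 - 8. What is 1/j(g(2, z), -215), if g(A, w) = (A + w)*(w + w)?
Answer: -1/312 ≈ -0.0032051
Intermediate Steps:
z = 1
g(A, w) = 2*w*(A + w) (g(A, w) = (A + w)*(2*w) = 2*w*(A + w))
j(H, p) = -103 + H + p
1/j(g(2, z), -215) = 1/(-103 + 2*1*(2 + 1) - 215) = 1/(-103 + 2*1*3 - 215) = 1/(-103 + 6 - 215) = 1/(-312) = -1/312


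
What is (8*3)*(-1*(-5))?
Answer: 120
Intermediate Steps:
(8*3)*(-1*(-5)) = 24*5 = 120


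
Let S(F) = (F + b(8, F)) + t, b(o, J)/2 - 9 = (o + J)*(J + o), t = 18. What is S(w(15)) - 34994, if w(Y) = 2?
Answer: -34756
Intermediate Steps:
b(o, J) = 18 + 2*(J + o)² (b(o, J) = 18 + 2*((o + J)*(J + o)) = 18 + 2*((J + o)*(J + o)) = 18 + 2*(J + o)²)
S(F) = 36 + F + 2*(8 + F)² (S(F) = (F + (18 + 2*(F + 8)²)) + 18 = (F + (18 + 2*(8 + F)²)) + 18 = (18 + F + 2*(8 + F)²) + 18 = 36 + F + 2*(8 + F)²)
S(w(15)) - 34994 = (36 + 2 + 2*(8 + 2)²) - 34994 = (36 + 2 + 2*10²) - 34994 = (36 + 2 + 2*100) - 34994 = (36 + 2 + 200) - 34994 = 238 - 34994 = -34756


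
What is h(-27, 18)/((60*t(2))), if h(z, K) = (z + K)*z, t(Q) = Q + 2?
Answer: 81/80 ≈ 1.0125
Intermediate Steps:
t(Q) = 2 + Q
h(z, K) = z*(K + z) (h(z, K) = (K + z)*z = z*(K + z))
h(-27, 18)/((60*t(2))) = (-27*(18 - 27))/((60*(2 + 2))) = (-27*(-9))/((60*4)) = 243/240 = 243*(1/240) = 81/80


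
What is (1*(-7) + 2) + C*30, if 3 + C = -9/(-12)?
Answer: -145/2 ≈ -72.500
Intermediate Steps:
C = -9/4 (C = -3 - 9/(-12) = -3 - 9*(-1/12) = -3 + ¾ = -9/4 ≈ -2.2500)
(1*(-7) + 2) + C*30 = (1*(-7) + 2) - 9/4*30 = (-7 + 2) - 135/2 = -5 - 135/2 = -145/2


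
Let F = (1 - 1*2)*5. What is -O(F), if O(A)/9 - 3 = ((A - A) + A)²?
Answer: -252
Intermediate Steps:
F = -5 (F = (1 - 2)*5 = -1*5 = -5)
O(A) = 27 + 9*A² (O(A) = 27 + 9*((A - A) + A)² = 27 + 9*(0 + A)² = 27 + 9*A²)
-O(F) = -(27 + 9*(-5)²) = -(27 + 9*25) = -(27 + 225) = -1*252 = -252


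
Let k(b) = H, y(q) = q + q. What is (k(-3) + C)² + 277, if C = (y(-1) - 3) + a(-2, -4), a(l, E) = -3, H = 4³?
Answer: 3413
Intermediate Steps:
y(q) = 2*q
H = 64
k(b) = 64
C = -8 (C = (2*(-1) - 3) - 3 = (-2 - 3) - 3 = -5 - 3 = -8)
(k(-3) + C)² + 277 = (64 - 8)² + 277 = 56² + 277 = 3136 + 277 = 3413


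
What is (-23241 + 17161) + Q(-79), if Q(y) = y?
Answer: -6159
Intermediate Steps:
(-23241 + 17161) + Q(-79) = (-23241 + 17161) - 79 = -6080 - 79 = -6159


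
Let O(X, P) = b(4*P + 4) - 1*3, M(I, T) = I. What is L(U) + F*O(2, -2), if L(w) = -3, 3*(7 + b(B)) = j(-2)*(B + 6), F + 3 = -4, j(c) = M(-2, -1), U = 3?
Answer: 229/3 ≈ 76.333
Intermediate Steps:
j(c) = -2
F = -7 (F = -3 - 4 = -7)
b(B) = -11 - 2*B/3 (b(B) = -7 + (-2*(B + 6))/3 = -7 + (-2*(6 + B))/3 = -7 + (-12 - 2*B)/3 = -7 + (-4 - 2*B/3) = -11 - 2*B/3)
O(X, P) = -50/3 - 8*P/3 (O(X, P) = (-11 - 2*(4*P + 4)/3) - 1*3 = (-11 - 2*(4 + 4*P)/3) - 3 = (-11 + (-8/3 - 8*P/3)) - 3 = (-41/3 - 8*P/3) - 3 = -50/3 - 8*P/3)
L(U) + F*O(2, -2) = -3 - 7*(-50/3 - 8/3*(-2)) = -3 - 7*(-50/3 + 16/3) = -3 - 7*(-34/3) = -3 + 238/3 = 229/3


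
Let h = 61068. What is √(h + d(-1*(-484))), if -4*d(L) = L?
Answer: √60947 ≈ 246.87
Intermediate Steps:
d(L) = -L/4
√(h + d(-1*(-484))) = √(61068 - (-1)*(-484)/4) = √(61068 - ¼*484) = √(61068 - 121) = √60947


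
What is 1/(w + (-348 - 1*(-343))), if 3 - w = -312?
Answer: 1/310 ≈ 0.0032258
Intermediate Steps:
w = 315 (w = 3 - 1*(-312) = 3 + 312 = 315)
1/(w + (-348 - 1*(-343))) = 1/(315 + (-348 - 1*(-343))) = 1/(315 + (-348 + 343)) = 1/(315 - 5) = 1/310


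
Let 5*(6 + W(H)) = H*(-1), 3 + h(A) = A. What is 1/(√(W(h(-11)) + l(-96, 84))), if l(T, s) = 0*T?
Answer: -I*√5/4 ≈ -0.55902*I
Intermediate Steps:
h(A) = -3 + A
l(T, s) = 0
W(H) = -6 - H/5 (W(H) = -6 + (H*(-1))/5 = -6 + (-H)/5 = -6 - H/5)
1/(√(W(h(-11)) + l(-96, 84))) = 1/(√((-6 - (-3 - 11)/5) + 0)) = 1/(√((-6 - ⅕*(-14)) + 0)) = 1/(√((-6 + 14/5) + 0)) = 1/(√(-16/5 + 0)) = 1/(√(-16/5)) = 1/(4*I*√5/5) = -I*√5/4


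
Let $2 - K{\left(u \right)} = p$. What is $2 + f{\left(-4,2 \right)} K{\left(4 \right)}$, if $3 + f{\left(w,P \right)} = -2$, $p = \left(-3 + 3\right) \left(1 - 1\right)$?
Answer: $-8$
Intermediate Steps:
$p = 0$ ($p = 0 \cdot 0 = 0$)
$f{\left(w,P \right)} = -5$ ($f{\left(w,P \right)} = -3 - 2 = -5$)
$K{\left(u \right)} = 2$ ($K{\left(u \right)} = 2 - 0 = 2 + 0 = 2$)
$2 + f{\left(-4,2 \right)} K{\left(4 \right)} = 2 - 10 = -8$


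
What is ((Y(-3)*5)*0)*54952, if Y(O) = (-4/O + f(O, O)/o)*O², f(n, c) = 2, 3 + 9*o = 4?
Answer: 0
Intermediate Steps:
o = ⅑ (o = -⅓ + (⅑)*4 = -⅓ + 4/9 = ⅑ ≈ 0.11111)
Y(O) = O²*(18 - 4/O) (Y(O) = (-4/O + 2/(⅑))*O² = (-4/O + 2*9)*O² = (-4/O + 18)*O² = (18 - 4/O)*O² = O²*(18 - 4/O))
((Y(-3)*5)*0)*54952 = (((2*(-3)*(-2 + 9*(-3)))*5)*0)*54952 = (((2*(-3)*(-2 - 27))*5)*0)*54952 = (((2*(-3)*(-29))*5)*0)*54952 = ((174*5)*0)*54952 = (870*0)*54952 = 0*54952 = 0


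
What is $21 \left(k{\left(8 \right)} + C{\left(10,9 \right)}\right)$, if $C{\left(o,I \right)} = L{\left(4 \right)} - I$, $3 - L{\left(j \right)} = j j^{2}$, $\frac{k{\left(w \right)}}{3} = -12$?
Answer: $-2226$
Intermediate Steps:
$k{\left(w \right)} = -36$ ($k{\left(w \right)} = 3 \left(-12\right) = -36$)
$L{\left(j \right)} = 3 - j^{3}$ ($L{\left(j \right)} = 3 - j j^{2} = 3 - j^{3}$)
$C{\left(o,I \right)} = -61 - I$ ($C{\left(o,I \right)} = \left(3 - 4^{3}\right) - I = \left(3 - 64\right) - I = -61 - I$)
$21 \left(k{\left(8 \right)} + C{\left(10,9 \right)}\right) = 21 \left(-36 - 70\right) = 21 \left(-106\right) = -2226$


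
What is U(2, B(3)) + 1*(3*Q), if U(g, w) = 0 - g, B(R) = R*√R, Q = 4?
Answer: 10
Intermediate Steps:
B(R) = R^(3/2)
U(g, w) = -g
U(2, B(3)) + 1*(3*Q) = -1*2 + 1*(3*4) = -2 + 1*12 = -2 + 12 = 10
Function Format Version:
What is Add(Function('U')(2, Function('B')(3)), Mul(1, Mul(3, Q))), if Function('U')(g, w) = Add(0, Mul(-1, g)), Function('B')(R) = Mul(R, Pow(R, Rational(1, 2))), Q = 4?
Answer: 10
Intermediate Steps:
Function('B')(R) = Pow(R, Rational(3, 2))
Function('U')(g, w) = Mul(-1, g)
Add(Function('U')(2, Function('B')(3)), Mul(1, Mul(3, Q))) = Add(Mul(-1, 2), Mul(1, Mul(3, 4))) = Add(-2, Mul(1, 12)) = Add(-2, 12) = 10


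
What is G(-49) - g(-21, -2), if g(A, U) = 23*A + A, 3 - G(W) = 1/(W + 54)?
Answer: 2534/5 ≈ 506.80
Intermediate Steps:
G(W) = 3 - 1/(54 + W) (G(W) = 3 - 1/(W + 54) = 3 - 1/(54 + W))
g(A, U) = 24*A
G(-49) - g(-21, -2) = (161 + 3*(-49))/(54 - 49) - 24*(-21) = (161 - 147)/5 - 1*(-504) = (⅕)*14 + 504 = 14/5 + 504 = 2534/5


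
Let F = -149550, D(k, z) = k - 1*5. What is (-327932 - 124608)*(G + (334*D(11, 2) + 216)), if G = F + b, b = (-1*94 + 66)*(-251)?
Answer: 63492267080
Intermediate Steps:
D(k, z) = -5 + k (D(k, z) = k - 5 = -5 + k)
b = 7028 (b = (-94 + 66)*(-251) = -28*(-251) = 7028)
G = -142522 (G = -149550 + 7028 = -142522)
(-327932 - 124608)*(G + (334*D(11, 2) + 216)) = (-327932 - 124608)*(-142522 + (334*(-5 + 11) + 216)) = -452540*(-142522 + (334*6 + 216)) = -452540*(-142522 + (2004 + 216)) = -452540*(-142522 + 2220) = -452540*(-140302) = 63492267080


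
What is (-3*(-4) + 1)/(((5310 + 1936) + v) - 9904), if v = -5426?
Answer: -13/8084 ≈ -0.0016081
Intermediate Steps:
(-3*(-4) + 1)/(((5310 + 1936) + v) - 9904) = (-3*(-4) + 1)/(((5310 + 1936) - 5426) - 9904) = (12 + 1)/((7246 - 5426) - 9904) = 13/(1820 - 9904) = 13/(-8084) = -1/8084*13 = -13/8084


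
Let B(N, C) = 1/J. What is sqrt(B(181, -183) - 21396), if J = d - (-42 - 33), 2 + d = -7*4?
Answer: I*sqrt(4814095)/15 ≈ 146.27*I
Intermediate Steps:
d = -30 (d = -2 - 7*4 = -2 - 28 = -30)
J = 45 (J = -30 - (-42 - 33) = -30 - 1*(-75) = -30 + 75 = 45)
B(N, C) = 1/45
sqrt(B(181, -183) - 21396) = sqrt(1/45 - 21396) = sqrt(-962819/45) = I*sqrt(4814095)/15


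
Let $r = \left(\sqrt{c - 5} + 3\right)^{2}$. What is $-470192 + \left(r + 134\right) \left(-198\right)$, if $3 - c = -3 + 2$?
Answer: $-498308 - 1188 i \approx -4.9831 \cdot 10^{5} - 1188.0 i$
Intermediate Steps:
$c = 4$ ($c = 3 - \left(-3 + 2\right) = 3 - -1 = 3 + 1 = 4$)
$r = \left(3 + i\right)^{2}$ ($r = \left(\sqrt{4 - 5} + 3\right)^{2} = \left(\sqrt{-1} + 3\right)^{2} = \left(i + 3\right)^{2} = \left(3 + i\right)^{2} \approx 8.0 + 6.0 i$)
$-470192 + \left(r + 134\right) \left(-198\right) = -470192 + \left(\left(3 + i\right)^{2} + 134\right) \left(-198\right) = -470192 + \left(134 + \left(3 + i\right)^{2}\right) \left(-198\right) = -470192 - \left(26532 + 198 \left(3 + i\right)^{2}\right) = -496724 - 198 \left(3 + i\right)^{2}$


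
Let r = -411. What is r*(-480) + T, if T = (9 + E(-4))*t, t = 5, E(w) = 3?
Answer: 197340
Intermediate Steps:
T = 60 (T = (9 + 3)*5 = 12*5 = 60)
r*(-480) + T = -411*(-480) + 60 = 197280 + 60 = 197340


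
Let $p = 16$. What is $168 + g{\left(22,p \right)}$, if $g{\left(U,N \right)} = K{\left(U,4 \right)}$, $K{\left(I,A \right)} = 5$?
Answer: $173$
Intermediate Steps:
$g{\left(U,N \right)} = 5$
$168 + g{\left(22,p \right)} = 168 + 5 = 173$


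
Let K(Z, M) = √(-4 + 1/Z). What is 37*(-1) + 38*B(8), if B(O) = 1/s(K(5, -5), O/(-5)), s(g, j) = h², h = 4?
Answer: -277/8 ≈ -34.625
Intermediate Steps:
s(g, j) = 16 (s(g, j) = 4² = 16)
B(O) = 1/16
37*(-1) + 38*B(8) = 37*(-1) + 38*(1/16) = -37 + 19/8 = -277/8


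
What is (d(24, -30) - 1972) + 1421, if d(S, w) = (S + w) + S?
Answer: -533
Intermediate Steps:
d(S, w) = w + 2*S
(d(24, -30) - 1972) + 1421 = ((-30 + 2*24) - 1972) + 1421 = ((-30 + 48) - 1972) + 1421 = (18 - 1972) + 1421 = -1954 + 1421 = -533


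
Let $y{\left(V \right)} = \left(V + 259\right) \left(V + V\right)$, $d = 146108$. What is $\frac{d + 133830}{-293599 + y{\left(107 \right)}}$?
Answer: $- \frac{279938}{215275} \approx -1.3004$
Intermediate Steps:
$y{\left(V \right)} = 2 V \left(259 + V\right)$ ($y{\left(V \right)} = \left(259 + V\right) 2 V = 2 V \left(259 + V\right)$)
$\frac{d + 133830}{-293599 + y{\left(107 \right)}} = \frac{146108 + 133830}{-293599 + 2 \cdot 107 \left(259 + 107\right)} = \frac{279938}{-293599 + 2 \cdot 107 \cdot 366} = \frac{279938}{-293599 + 78324} = \frac{279938}{-215275} = 279938 \left(- \frac{1}{215275}\right) = - \frac{279938}{215275}$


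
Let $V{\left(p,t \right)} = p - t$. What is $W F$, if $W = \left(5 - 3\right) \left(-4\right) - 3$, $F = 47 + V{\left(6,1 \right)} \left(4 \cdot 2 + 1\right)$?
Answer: $-1012$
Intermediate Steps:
$F = 92$ ($F = 47 + \left(6 - 1\right) \left(4 \cdot 2 + 1\right) = 47 + \left(6 - 1\right) \left(8 + 1\right) = 47 + 5 \cdot 9 = 47 + 45 = 92$)
$W = -11$ ($W = \left(5 - 3\right) \left(-4\right) - 3 = 2 \left(-4\right) - 3 = -8 - 3 = -11$)
$W F = \left(-11\right) 92 = -1012$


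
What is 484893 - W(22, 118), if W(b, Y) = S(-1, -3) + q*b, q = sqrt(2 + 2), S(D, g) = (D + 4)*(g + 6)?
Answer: 484840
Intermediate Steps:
S(D, g) = (4 + D)*(6 + g)
q = 2 (q = sqrt(4) = 2)
W(b, Y) = 9 + 2*b (W(b, Y) = (24 + 4*(-3) + 6*(-1) - 1*(-3)) + 2*b = (24 - 12 - 6 + 3) + 2*b = 9 + 2*b)
484893 - W(22, 118) = 484893 - (9 + 2*22) = 484893 - (9 + 44) = 484893 - 1*53 = 484893 - 53 = 484840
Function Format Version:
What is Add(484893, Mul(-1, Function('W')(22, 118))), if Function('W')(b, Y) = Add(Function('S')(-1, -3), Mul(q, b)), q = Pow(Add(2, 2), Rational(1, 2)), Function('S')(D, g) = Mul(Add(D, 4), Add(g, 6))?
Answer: 484840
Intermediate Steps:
Function('S')(D, g) = Mul(Add(4, D), Add(6, g))
q = 2 (q = Pow(4, Rational(1, 2)) = 2)
Function('W')(b, Y) = Add(9, Mul(2, b)) (Function('W')(b, Y) = Add(Add(24, Mul(4, -3), Mul(6, -1), Mul(-1, -3)), Mul(2, b)) = Add(Add(24, -12, -6, 3), Mul(2, b)) = Add(9, Mul(2, b)))
Add(484893, Mul(-1, Function('W')(22, 118))) = Add(484893, Mul(-1, Add(9, Mul(2, 22)))) = Add(484893, Mul(-1, Add(9, 44))) = Add(484893, Mul(-1, 53)) = Add(484893, -53) = 484840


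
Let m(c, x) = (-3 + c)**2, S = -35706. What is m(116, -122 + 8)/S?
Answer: -12769/35706 ≈ -0.35761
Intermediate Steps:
m(116, -122 + 8)/S = (-3 + 116)**2/(-35706) = 113**2*(-1/35706) = 12769*(-1/35706) = -12769/35706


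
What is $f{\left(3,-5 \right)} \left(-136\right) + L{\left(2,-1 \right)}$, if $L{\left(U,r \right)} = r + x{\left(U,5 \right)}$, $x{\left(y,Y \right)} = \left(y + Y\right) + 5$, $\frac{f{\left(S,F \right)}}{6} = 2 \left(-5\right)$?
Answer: $8171$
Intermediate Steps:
$f{\left(S,F \right)} = -60$ ($f{\left(S,F \right)} = 6 \cdot 2 \left(-5\right) = 6 \left(-10\right) = -60$)
$x{\left(y,Y \right)} = 5 + Y + y$ ($x{\left(y,Y \right)} = \left(Y + y\right) + 5 = 5 + Y + y$)
$L{\left(U,r \right)} = 10 + U + r$ ($L{\left(U,r \right)} = r + \left(5 + 5 + U\right) = r + \left(10 + U\right) = 10 + U + r$)
$f{\left(3,-5 \right)} \left(-136\right) + L{\left(2,-1 \right)} = \left(-60\right) \left(-136\right) + \left(10 + 2 - 1\right) = 8160 + 11 = 8171$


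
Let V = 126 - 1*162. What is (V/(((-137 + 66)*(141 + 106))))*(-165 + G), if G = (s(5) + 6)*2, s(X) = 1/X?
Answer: -27468/87685 ≈ -0.31326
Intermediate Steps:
V = -36 (V = 126 - 162 = -36)
G = 62/5 (G = (1/5 + 6)*2 = (31/5)*2 = 62/5 ≈ 12.400)
(V/(((-137 + 66)*(141 + 106))))*(-165 + G) = (-36*1/((-137 + 66)*(141 + 106)))*(-165 + 62/5) = -36/((-71*247))*(-763/5) = -36/(-17537)*(-763/5) = -36*(-1/17537)*(-763/5) = (36/17537)*(-763/5) = -27468/87685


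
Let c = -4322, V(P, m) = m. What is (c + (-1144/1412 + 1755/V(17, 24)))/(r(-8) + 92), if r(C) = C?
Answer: -12001111/237216 ≈ -50.591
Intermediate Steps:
(c + (-1144/1412 + 1755/V(17, 24)))/(r(-8) + 92) = (-4322 + (-1144/1412 + 1755/24))/(-8 + 92) = (-4322 + (-1144*1/1412 + 1755*(1/24)))/84 = (-4322 + (-286/353 + 585/8))*(1/84) = (-4322 + 204217/2824)*(1/84) = -12001111/2824*1/84 = -12001111/237216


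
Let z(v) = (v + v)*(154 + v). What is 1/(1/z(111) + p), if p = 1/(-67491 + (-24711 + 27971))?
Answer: 3778709730/5401 ≈ 6.9963e+5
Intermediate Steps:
p = -1/64231 (p = 1/(-67491 + 3260) = 1/(-64231) = -1/64231 ≈ -1.5569e-5)
z(v) = 2*v*(154 + v) (z(v) = (2*v)*(154 + v) = 2*v*(154 + v))
1/(1/z(111) + p) = 1/(1/(2*111*(154 + 111)) - 1/64231) = 1/(1/(2*111*265) - 1/64231) = 1/(1/58830 - 1/64231) = 1/(5401/3778709730) = 3778709730/5401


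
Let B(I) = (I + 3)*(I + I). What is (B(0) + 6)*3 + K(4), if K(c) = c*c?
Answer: 34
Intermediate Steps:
B(I) = 2*I*(3 + I) (B(I) = (3 + I)*(2*I) = 2*I*(3 + I))
K(c) = c**2
(B(0) + 6)*3 + K(4) = (2*0*(3 + 0) + 6)*3 + 4**2 = (2*0*3 + 6)*3 + 16 = (0 + 6)*3 + 16 = 6*3 + 16 = 18 + 16 = 34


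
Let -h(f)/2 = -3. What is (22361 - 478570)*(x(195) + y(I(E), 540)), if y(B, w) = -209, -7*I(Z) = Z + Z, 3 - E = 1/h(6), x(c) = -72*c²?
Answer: 1249104347881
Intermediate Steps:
h(f) = 6 (h(f) = -2*(-3) = 6)
E = 17/6 (E = 3 - 1/6 = 3 - 1*⅙ = 3 - ⅙ = 17/6 ≈ 2.8333)
I(Z) = -2*Z/7 (I(Z) = -(Z + Z)/7 = -2*Z/7)
(22361 - 478570)*(x(195) + y(I(E), 540)) = (22361 - 478570)*(-72*195² - 209) = -456209*(-72*38025 - 209) = -456209*(-2737800 - 209) = -456209*(-2738009) = 1249104347881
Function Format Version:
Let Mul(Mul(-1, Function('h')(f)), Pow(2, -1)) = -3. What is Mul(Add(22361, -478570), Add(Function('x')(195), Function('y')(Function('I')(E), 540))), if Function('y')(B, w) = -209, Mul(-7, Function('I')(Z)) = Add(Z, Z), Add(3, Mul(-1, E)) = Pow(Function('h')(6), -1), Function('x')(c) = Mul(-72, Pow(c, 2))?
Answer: 1249104347881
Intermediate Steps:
Function('h')(f) = 6 (Function('h')(f) = Mul(-2, -3) = 6)
E = Rational(17, 6) (E = Add(3, Mul(-1, Pow(6, -1))) = Add(3, Mul(-1, Rational(1, 6))) = Add(3, Rational(-1, 6)) = Rational(17, 6) ≈ 2.8333)
Function('I')(Z) = Mul(Rational(-2, 7), Z) (Function('I')(Z) = Mul(Rational(-1, 7), Add(Z, Z)) = Mul(Rational(-1, 7), Mul(2, Z)) = Mul(Rational(-2, 7), Z))
Mul(Add(22361, -478570), Add(Function('x')(195), Function('y')(Function('I')(E), 540))) = Mul(Add(22361, -478570), Add(Mul(-72, Pow(195, 2)), -209)) = Mul(-456209, Add(Mul(-72, 38025), -209)) = Mul(-456209, Add(-2737800, -209)) = Mul(-456209, -2738009) = 1249104347881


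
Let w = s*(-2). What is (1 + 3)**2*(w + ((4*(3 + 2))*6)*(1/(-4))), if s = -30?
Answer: 480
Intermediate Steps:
w = 60 (w = -30*(-2) = 60)
(1 + 3)**2*(w + ((4*(3 + 2))*6)*(1/(-4))) = (1 + 3)**2*(60 + ((4*(3 + 2))*6)*(1/(-4))) = 4**2*(60 + ((4*5)*6)*(1*(-1/4))) = 16*(60 + (20*6)*(-1/4)) = 16*(60 + 120*(-1/4)) = 16*(60 - 30) = 16*30 = 480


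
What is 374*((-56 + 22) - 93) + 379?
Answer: -47119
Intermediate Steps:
374*((-56 + 22) - 93) + 379 = 374*(-34 - 93) + 379 = 374*(-127) + 379 = -47498 + 379 = -47119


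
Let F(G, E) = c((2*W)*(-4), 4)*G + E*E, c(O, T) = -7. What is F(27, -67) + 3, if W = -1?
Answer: 4303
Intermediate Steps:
F(G, E) = E² - 7*G (F(G, E) = -7*G + E*E = -7*G + E² = E² - 7*G)
F(27, -67) + 3 = ((-67)² - 7*27) + 3 = (4489 - 189) + 3 = 4300 + 3 = 4303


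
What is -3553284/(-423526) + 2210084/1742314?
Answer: 1781741123840/184478819791 ≈ 9.6582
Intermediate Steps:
-3553284/(-423526) + 2210084/1742314 = -3553284*(-1/423526) + 2210084*(1/1742314) = 1776642/211763 + 1105042/871157 = 1781741123840/184478819791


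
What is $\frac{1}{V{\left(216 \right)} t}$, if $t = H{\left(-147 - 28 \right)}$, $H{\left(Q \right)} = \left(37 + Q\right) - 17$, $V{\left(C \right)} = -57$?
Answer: $\frac{1}{8835} \approx 0.00011319$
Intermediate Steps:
$H{\left(Q \right)} = 20 + Q$
$t = -155$ ($t = 20 - 175 = -155$)
$\frac{1}{V{\left(216 \right)} t} = \frac{1}{\left(-57\right) \left(-155\right)} = \left(- \frac{1}{57}\right) \left(- \frac{1}{155}\right) = \frac{1}{8835}$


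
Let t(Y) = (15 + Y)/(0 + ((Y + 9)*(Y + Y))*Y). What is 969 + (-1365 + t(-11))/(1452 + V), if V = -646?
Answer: 47168764/48763 ≈ 967.31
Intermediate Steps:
t(Y) = (15 + Y)/(2*Y²*(9 + Y)) (t(Y) = (15 + Y)/(0 + ((9 + Y)*(2*Y))*Y) = (15 + Y)/(0 + (2*Y*(9 + Y))*Y) = (15 + Y)/(0 + 2*Y²*(9 + Y)) = (15 + Y)/((2*Y²*(9 + Y))) = (15 + Y)*(1/(2*Y²*(9 + Y))) = (15 + Y)/(2*Y²*(9 + Y)))
969 + (-1365 + t(-11))/(1452 + V) = 969 + (-1365 + (½)*(15 - 11)/((-11)²*(9 - 11)))/(1452 - 646) = 969 + (-1365 + (½)*(1/121)*4/(-2))/806 = 969 + (-1365 + (½)*(1/121)*(-½)*4)*(1/806) = 969 + (-1365 - 1/121)*(1/806) = 969 - 165166/121*1/806 = 969 - 82583/48763 = 47168764/48763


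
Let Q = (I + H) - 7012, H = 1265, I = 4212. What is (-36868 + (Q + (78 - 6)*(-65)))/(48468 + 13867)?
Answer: -43083/62335 ≈ -0.69115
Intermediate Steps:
Q = -1535 (Q = (4212 + 1265) - 7012 = 5477 - 7012 = -1535)
(-36868 + (Q + (78 - 6)*(-65)))/(48468 + 13867) = (-36868 + (-1535 + (78 - 6)*(-65)))/(48468 + 13867) = (-36868 + (-1535 + 72*(-65)))/62335 = (-36868 + (-1535 - 4680))*(1/62335) = (-36868 - 6215)*(1/62335) = -43083*1/62335 = -43083/62335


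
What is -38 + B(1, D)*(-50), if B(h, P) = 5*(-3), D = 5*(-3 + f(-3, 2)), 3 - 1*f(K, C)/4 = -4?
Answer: 712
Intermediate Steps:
f(K, C) = 28 (f(K, C) = 12 - 4*(-4) = 12 + 16 = 28)
D = 125 (D = 5*(-3 + 28) = 5*25 = 125)
B(h, P) = -15
-38 + B(1, D)*(-50) = -38 - 15*(-50) = -38 + 750 = 712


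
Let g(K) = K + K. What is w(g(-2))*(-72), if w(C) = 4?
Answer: -288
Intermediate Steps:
g(K) = 2*K
w(g(-2))*(-72) = 4*(-72) = -288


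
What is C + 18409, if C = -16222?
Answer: 2187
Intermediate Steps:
C + 18409 = -16222 + 18409 = 2187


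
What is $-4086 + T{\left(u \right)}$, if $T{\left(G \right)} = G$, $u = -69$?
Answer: $-4155$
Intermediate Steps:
$-4086 + T{\left(u \right)} = -4086 - 69 = -4155$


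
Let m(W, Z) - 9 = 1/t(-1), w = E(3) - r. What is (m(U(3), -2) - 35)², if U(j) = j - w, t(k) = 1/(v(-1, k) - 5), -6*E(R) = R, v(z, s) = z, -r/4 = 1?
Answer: 1024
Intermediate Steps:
r = -4 (r = -4*1 = -4)
E(R) = -R/6
t(k) = -⅙ (t(k) = 1/(-1 - 5) = 1/(-6) = -⅙)
w = 7/2 (w = -⅙*3 - 1*(-4) = -½ + 4 = 7/2 ≈ 3.5000)
U(j) = -7/2 + j (U(j) = j - 1*7/2 = j - 7/2 = -7/2 + j)
m(W, Z) = 3 (m(W, Z) = 9 + 1/(-⅙) = 9 - 6 = 3)
(m(U(3), -2) - 35)² = (3 - 35)² = (-32)² = 1024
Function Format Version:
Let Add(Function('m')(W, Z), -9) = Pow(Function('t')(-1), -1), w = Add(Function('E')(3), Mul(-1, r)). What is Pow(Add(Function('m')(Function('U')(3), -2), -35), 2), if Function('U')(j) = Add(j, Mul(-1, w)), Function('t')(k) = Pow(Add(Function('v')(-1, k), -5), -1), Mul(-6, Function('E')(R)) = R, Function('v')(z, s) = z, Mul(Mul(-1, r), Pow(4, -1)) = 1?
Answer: 1024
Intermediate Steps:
r = -4 (r = Mul(-4, 1) = -4)
Function('E')(R) = Mul(Rational(-1, 6), R)
Function('t')(k) = Rational(-1, 6) (Function('t')(k) = Pow(Add(-1, -5), -1) = Pow(-6, -1) = Rational(-1, 6))
w = Rational(7, 2) (w = Add(Mul(Rational(-1, 6), 3), Mul(-1, -4)) = Add(Rational(-1, 2), 4) = Rational(7, 2) ≈ 3.5000)
Function('U')(j) = Add(Rational(-7, 2), j) (Function('U')(j) = Add(j, Mul(-1, Rational(7, 2))) = Add(j, Rational(-7, 2)) = Add(Rational(-7, 2), j))
Function('m')(W, Z) = 3 (Function('m')(W, Z) = Add(9, Pow(Rational(-1, 6), -1)) = Add(9, -6) = 3)
Pow(Add(Function('m')(Function('U')(3), -2), -35), 2) = Pow(Add(3, -35), 2) = Pow(-32, 2) = 1024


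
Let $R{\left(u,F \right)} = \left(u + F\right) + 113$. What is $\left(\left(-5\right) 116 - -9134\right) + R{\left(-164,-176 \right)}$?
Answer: $8327$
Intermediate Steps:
$R{\left(u,F \right)} = 113 + F + u$ ($R{\left(u,F \right)} = \left(F + u\right) + 113 = 113 + F + u$)
$\left(\left(-5\right) 116 - -9134\right) + R{\left(-164,-176 \right)} = \left(\left(-5\right) 116 - -9134\right) - 227 = \left(-580 + 9134\right) - 227 = 8554 - 227 = 8327$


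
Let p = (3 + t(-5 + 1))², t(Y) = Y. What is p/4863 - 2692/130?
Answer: -6545533/316095 ≈ -20.707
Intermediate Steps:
p = 1 (p = (3 + (-5 + 1))² = (3 - 4)² = (-1)² = 1)
p/4863 - 2692/130 = 1/4863 - 2692/130 = 1*(1/4863) - 2692*1/130 = 1/4863 - 1346/65 = -6545533/316095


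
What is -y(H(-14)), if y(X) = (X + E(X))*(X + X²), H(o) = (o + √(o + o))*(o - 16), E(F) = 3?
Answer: -42942060 + 30441780*I*√7 ≈ -4.2942e+7 + 8.0541e+7*I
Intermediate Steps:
H(o) = (-16 + o)*(o + √2*√o) (H(o) = (o + √(2*o))*(-16 + o) = (o + √2*√o)*(-16 + o) = (-16 + o)*(o + √2*√o))
y(X) = (3 + X)*(X + X²) (y(X) = (X + 3)*(X + X²) = (3 + X)*(X + X²))
-y(H(-14)) = -((-14)² - 16*(-14) + √2*(-14)^(3/2) - 16*√2*√(-14))*(3 + ((-14)² - 16*(-14) + √2*(-14)^(3/2) - 16*√2*√(-14))² + 4*((-14)² - 16*(-14) + √2*(-14)^(3/2) - 16*√2*√(-14))) = -(196 + 224 + √2*(-14*I*√14) - 16*√2*I*√14)*(3 + (196 + 224 + √2*(-14*I*√14) - 16*√2*I*√14)² + 4*(196 + 224 + √2*(-14*I*√14) - 16*√2*I*√14)) = -(196 + 224 - 28*I*√7 - 32*I*√7)*(3 + (196 + 224 - 28*I*√7 - 32*I*√7)² + 4*(196 + 224 - 28*I*√7 - 32*I*√7)) = -(420 - 60*I*√7)*(3 + (420 - 60*I*√7)² + 4*(420 - 60*I*√7)) = -(420 - 60*I*√7)*(3 + (420 - 60*I*√7)² + (1680 - 240*I*√7)) = -(420 - 60*I*√7)*(1683 + (420 - 60*I*√7)² - 240*I*√7)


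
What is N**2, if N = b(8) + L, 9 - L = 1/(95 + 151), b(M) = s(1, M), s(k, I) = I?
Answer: 17480761/60516 ≈ 288.86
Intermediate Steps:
b(M) = M
L = 2213/246 (L = 9 - 1/(95 + 151) = 9 - 1/246 = 2213/246 ≈ 8.9959)
N = 4181/246 (N = 8 + 2213/246 = 4181/246 ≈ 16.996)
N**2 = (4181/246)**2 = 17480761/60516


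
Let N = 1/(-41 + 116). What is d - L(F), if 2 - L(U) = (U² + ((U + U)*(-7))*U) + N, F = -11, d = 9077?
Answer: 562651/75 ≈ 7502.0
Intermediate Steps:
N = 1/75 ≈ 0.013333
L(U) = 149/75 + 13*U² (L(U) = 2 - ((U² + ((U + U)*(-7))*U) + 1/75) = 2 - ((U² + ((2*U)*(-7))*U) + 1/75) = 2 - ((U² + (-14*U)*U) + 1/75) = 2 - ((U² - 14*U²) + 1/75) = 2 - (-13*U² + 1/75) = 2 - (1/75 - 13*U²) = 2 + (-1/75 + 13*U²) = 149/75 + 13*U²)
d - L(F) = 9077 - (149/75 + 13*(-11)²) = 9077 - (149/75 + 13*121) = 9077 - (149/75 + 1573) = 9077 - 1*118124/75 = 9077 - 118124/75 = 562651/75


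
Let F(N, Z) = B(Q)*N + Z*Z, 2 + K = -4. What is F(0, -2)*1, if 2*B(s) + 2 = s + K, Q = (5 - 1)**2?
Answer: 4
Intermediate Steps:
K = -6 (K = -2 - 4 = -6)
Q = 16 (Q = 4**2 = 16)
B(s) = -4 + s/2 (B(s) = -1 + (s - 6)/2 = -1 + (-6 + s)/2 = -1 + (-3 + s/2) = -4 + s/2)
F(N, Z) = Z**2 + 4*N (F(N, Z) = (-4 + (1/2)*16)*N + Z*Z = (-4 + 8)*N + Z**2 = 4*N + Z**2 = Z**2 + 4*N)
F(0, -2)*1 = ((-2)**2 + 4*0)*1 = (4 + 0)*1 = 4*1 = 4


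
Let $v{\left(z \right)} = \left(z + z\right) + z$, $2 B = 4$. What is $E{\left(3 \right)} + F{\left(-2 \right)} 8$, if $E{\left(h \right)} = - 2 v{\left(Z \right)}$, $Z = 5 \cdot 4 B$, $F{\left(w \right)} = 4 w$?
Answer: $-304$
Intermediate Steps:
$B = 2$ ($B = \frac{1}{2} \cdot 4 = 2$)
$Z = 40$ ($Z = 5 \cdot 4 \cdot 2 = 20 \cdot 2 = 40$)
$v{\left(z \right)} = 3 z$ ($v{\left(z \right)} = 2 z + z = 3 z$)
$E{\left(h \right)} = -240$ ($E{\left(h \right)} = - 2 \cdot 3 \cdot 40 = \left(-2\right) 120 = -240$)
$E{\left(3 \right)} + F{\left(-2 \right)} 8 = -240 + 4 \left(-2\right) 8 = -240 - 64 = -304$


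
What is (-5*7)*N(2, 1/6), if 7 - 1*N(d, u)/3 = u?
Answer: -1435/2 ≈ -717.50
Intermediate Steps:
N(d, u) = 21 - 3*u
(-5*7)*N(2, 1/6) = (-5*7)*(21 - 3/6) = -35*(21 - 3/6) = -35*(21 - 3*⅙) = -35*(21 - ½) = -35*41/2 = -1435/2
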